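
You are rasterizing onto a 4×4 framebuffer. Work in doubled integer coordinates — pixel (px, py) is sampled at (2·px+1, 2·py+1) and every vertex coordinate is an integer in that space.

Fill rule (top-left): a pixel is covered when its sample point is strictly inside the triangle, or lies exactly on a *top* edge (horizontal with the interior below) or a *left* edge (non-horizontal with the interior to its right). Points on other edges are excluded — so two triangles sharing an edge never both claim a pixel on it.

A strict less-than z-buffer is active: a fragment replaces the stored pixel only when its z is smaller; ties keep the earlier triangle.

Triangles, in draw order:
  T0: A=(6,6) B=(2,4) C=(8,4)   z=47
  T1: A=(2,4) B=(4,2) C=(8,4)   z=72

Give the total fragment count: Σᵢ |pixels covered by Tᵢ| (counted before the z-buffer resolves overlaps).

T0:
  2·area = 12
  edge (6, 6)→(2, 4): d=(-4,-2) top-left  bias=+0
  edge (2, 4)→(8, 4): d=(6,0) top-left  bias=+0
  edge (8, 4)→(6, 6): d=(-2,2) right/bottom  bias=-1
    (2,2)@(5, 5): e=[2,6,4] → X
    (3,2)@(7, 5): e=[6,6,0] → .  [on edge]
    (2,3)@(5, 7): e=[-6,18,0] → .  [on edge]
  covered (1 px):
    . . . .
    . . . .
    . . X .
    . . . .
T1:
  2·area = 12
  edge (2, 4)→(4, 2): d=(2,-2) top-left  bias=+0
  edge (4, 2)→(8, 4): d=(4,2) right/bottom  bias=-1
  edge (8, 4)→(2, 4): d=(-6,0) right/bottom  bias=-1
    (2,0)@(5, 1): e=[0,-6,18] → .  [on edge]
    (1,1)@(3, 3): e=[0,6,6] → X  [on edge]
    (2,1)@(5, 3): e=[4,2,6] → X
    (3,1)@(7, 3): e=[8,-2,6] → .
    (0,2)@(1, 5): e=[0,18,-6] → .  [on edge]
    (1,2)@(3, 5): e=[4,14,-6] → .
    (2,2)@(5, 5): e=[8,10,-6] → .
  covered (2 px):
    . . . .
    . X X .
    . . . .
    . . . .

Result: 3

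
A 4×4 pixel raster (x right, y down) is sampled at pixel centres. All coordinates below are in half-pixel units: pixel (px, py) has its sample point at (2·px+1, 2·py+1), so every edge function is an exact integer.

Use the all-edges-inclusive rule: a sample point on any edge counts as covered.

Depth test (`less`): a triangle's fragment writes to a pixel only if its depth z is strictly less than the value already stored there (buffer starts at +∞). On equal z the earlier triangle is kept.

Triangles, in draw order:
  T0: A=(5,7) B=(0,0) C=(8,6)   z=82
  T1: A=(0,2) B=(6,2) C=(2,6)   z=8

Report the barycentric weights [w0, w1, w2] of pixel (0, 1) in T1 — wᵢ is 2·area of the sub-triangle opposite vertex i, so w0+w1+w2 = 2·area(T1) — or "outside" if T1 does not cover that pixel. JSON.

T0:
  2·area = 26
  edge (5, 7)→(0, 0): d=(-5,-7) inclusive
  edge (0, 0)→(8, 6): d=(8,6) inclusive
  edge (8, 6)→(5, 7): d=(-3,1) inclusive
    (0,0)@(1, 1): e=[2,2,22] → X
    (1,0)@(3, 1): e=[16,-10,20] → .
    (0,1)@(1, 3): e=[-8,18,16] → .
    (1,1)@(3, 3): e=[6,6,14] → X
    (2,1)@(5, 3): e=[20,-6,12] → .
    (1,2)@(3, 5): e=[-4,22,8] → .
    (2,2)@(5, 5): e=[10,10,6] → X
    (3,2)@(7, 5): e=[24,-2,4] → .
    (2,3)@(5, 7): e=[0,26,0] → X  [on edge]
    (3,3)@(7, 7): e=[14,14,-2] → .
  covered (4 px):
    X . . .
    . X . .
    . . X .
    . . X .
T1:
  2·area = 24
  edge (0, 2)→(6, 2): d=(6,0) inclusive
  edge (6, 2)→(2, 6): d=(-4,4) inclusive
  edge (2, 6)→(0, 2): d=(-2,-4) inclusive
    (3,0)@(7, 1): e=[-6,0,30] → .  [on edge]
    (0,1)@(1, 3): e=[6,16,2] → X
    (1,1)@(3, 3): e=[6,8,10] → X
    (2,1)@(5, 3): e=[6,0,18] → X  [on edge]
    (3,1)@(7, 3): e=[6,-8,26] → .
    (0,2)@(1, 5): e=[18,8,-2] → .
    (1,2)@(3, 5): e=[18,0,6] → X  [on edge]
    (2,2)@(5, 5): e=[18,-8,14] → .
    (0,3)@(1, 7): e=[30,0,-6] → .  [on edge]
    (1,3)@(3, 7): e=[30,-8,2] → .
  covered (4 px):
    . . . .
    X X X .
    . X . .
    . . . .

Answer: [16,2,6]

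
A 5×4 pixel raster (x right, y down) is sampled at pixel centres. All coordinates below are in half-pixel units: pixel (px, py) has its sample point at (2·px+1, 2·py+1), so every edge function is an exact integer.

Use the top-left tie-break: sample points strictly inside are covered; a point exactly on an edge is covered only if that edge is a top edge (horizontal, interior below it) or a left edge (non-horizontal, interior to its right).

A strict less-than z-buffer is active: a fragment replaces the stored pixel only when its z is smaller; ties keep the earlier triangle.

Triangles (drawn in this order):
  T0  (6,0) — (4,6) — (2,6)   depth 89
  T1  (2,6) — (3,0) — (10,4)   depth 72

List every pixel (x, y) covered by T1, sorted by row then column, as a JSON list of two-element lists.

T0:
  2·area = 12
  edge (6, 0)→(4, 6): d=(-2,6) right/bottom  bias=-1
  edge (4, 6)→(2, 6): d=(-2,0) right/bottom  bias=-1
  edge (2, 6)→(6, 0): d=(4,-6) top-left  bias=+0
    (2,1)@(5, 3): e=[0,6,6] → ·  [on edge]
    (1,2)@(3, 5): e=[8,2,2] → █
    (2,2)@(5, 5): e=[-4,2,14] → ·
    (1,3)@(3, 7): e=[4,-2,10] → ·
  covered (1 px):
    · · · · ·
    · · · · ·
    · █ · · ·
    · · · · ·
T1:
  2·area = 46
  edge (2, 6)→(3, 0): d=(1,-6) top-left  bias=+0
  edge (3, 0)→(10, 4): d=(7,4) right/bottom  bias=-1
  edge (10, 4)→(2, 6): d=(-8,2) right/bottom  bias=-1
    (1,0)@(3, 1): e=[1,7,38] → █
    (2,0)@(5, 1): e=[13,-1,34] → ·
    (1,1)@(3, 3): e=[3,21,22] → █
    (2,1)@(5, 3): e=[15,13,18] → █
    (3,1)@(7, 3): e=[27,5,14] → █
    (4,1)@(9, 3): e=[39,-3,10] → ·
    (1,2)@(3, 5): e=[5,35,6] → █
    (3,2)@(7, 5): e=[29,19,-2] → ·
    (1,3)@(3, 7): e=[7,49,-10] → ·
    (2,3)@(5, 7): e=[19,41,-14] → ·
  covered (6 px):
    · █ · · ·
    · █ █ █ ·
    · █ █ · ·
    · · · · ·

Result: [[1,0],[1,1],[2,1],[3,1],[1,2],[2,2]]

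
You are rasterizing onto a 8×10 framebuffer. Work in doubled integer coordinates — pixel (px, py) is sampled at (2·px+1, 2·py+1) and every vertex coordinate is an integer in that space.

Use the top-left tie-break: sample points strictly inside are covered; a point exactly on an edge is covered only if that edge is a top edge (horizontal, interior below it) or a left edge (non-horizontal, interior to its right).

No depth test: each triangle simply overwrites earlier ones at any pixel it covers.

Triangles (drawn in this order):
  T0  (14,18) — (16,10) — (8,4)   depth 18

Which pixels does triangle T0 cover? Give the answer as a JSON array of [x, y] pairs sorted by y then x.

T0:
  2·area = 76  (B↔C swapped to make it positive)
  edge (14, 18)→(8, 4): d=(-6,-14) top-left  bias=+0
  edge (8, 4)→(16, 10): d=(8,6) right/bottom  bias=-1
  edge (16, 10)→(14, 18): d=(-2,8) right/bottom  bias=-1
    (4,2)@(9, 5): e=[8,2,66] → █
    (5,2)@(11, 5): e=[36,-10,50] → ·
    (4,3)@(9, 7): e=[-4,18,62] → ·
    (5,3)@(11, 7): e=[24,6,46] → █
    (6,3)@(13, 7): e=[52,-6,30] → ·
    (5,4)@(11, 9): e=[12,22,42] → █
    (6,4)@(13, 9): e=[40,10,26] → █
    (7,4)@(15, 9): e=[68,-2,10] → ·
    (5,5)@(11, 11): e=[0,38,38] → █  [on edge]
    (7,5)@(15, 11): e=[56,14,6] → █
    (5,6)@(11, 13): e=[-12,54,34] → ·
    (6,6)@(13, 13): e=[16,42,18] → █
  covered (10 px):
    · · · · · · · ·
    · · · · · · · ·
    · · · · █ · · ·
    · · · · · █ · ·
    · · · · · █ █ ·
    · · · · · █ █ █
    · · · · · · █ █
    · · · · · · █ ·
    · · · · · · · ·
    · · · · · · · ·

Result: [[4,2],[5,3],[5,4],[6,4],[5,5],[6,5],[7,5],[6,6],[7,6],[6,7]]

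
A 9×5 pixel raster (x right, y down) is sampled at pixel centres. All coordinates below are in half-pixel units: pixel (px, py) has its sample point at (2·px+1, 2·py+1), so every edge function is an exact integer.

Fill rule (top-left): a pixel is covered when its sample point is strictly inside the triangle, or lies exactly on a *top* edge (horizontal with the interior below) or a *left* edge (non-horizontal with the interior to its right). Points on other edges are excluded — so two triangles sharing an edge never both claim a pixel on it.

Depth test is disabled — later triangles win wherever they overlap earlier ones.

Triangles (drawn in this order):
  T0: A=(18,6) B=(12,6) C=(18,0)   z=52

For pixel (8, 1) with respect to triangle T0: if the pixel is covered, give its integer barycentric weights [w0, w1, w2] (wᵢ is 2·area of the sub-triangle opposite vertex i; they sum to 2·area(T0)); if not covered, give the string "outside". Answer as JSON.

T0:
  2·area = 36
  edge (18, 6)→(12, 6): d=(-6,0) right/bottom  bias=-1
  edge (12, 6)→(18, 0): d=(6,-6) top-left  bias=+0
  edge (18, 0)→(18, 6): d=(0,6) right/bottom  bias=-1
    (8,0)@(17, 1): e=[30,0,6] → #  [on edge]
    (7,1)@(15, 3): e=[18,0,18] → #  [on edge]
    (6,2)@(13, 5): e=[6,0,30] → #  [on edge]
    (5,3)@(11, 7): e=[-6,0,42] → ·  [on edge]
    (6,3)@(13, 7): e=[-6,12,30] → ·
    (7,3)@(15, 7): e=[-6,24,18] → ·
    (8,3)@(17, 7): e=[-6,36,6] → ·
    (4,4)@(9, 9): e=[-18,0,54] → ·  [on edge]
  covered (6 px):
    · · · · · · · · #
    · · · · · · · # #
    · · · · · · # # #
    · · · · · · · · ·
    · · · · · · · · ·

Result: [12,6,18]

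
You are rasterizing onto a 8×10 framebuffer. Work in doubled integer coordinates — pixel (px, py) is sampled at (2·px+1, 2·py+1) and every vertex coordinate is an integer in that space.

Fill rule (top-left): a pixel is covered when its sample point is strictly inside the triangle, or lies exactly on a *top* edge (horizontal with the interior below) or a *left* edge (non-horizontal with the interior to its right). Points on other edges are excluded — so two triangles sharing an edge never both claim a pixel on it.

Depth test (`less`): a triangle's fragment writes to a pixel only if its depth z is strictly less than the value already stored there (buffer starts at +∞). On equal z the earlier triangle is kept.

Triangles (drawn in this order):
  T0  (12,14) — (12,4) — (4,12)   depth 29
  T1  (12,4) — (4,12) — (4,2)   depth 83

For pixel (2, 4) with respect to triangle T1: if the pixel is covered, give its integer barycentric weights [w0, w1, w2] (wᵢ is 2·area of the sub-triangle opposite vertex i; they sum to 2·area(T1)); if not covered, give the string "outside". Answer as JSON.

T0:
  2·area = 80  (B↔C swapped to make it positive)
  edge (12, 14)→(4, 12): d=(-8,-2) top-left  bias=+0
  edge (4, 12)→(12, 4): d=(8,-8) top-left  bias=+0
  edge (12, 4)→(12, 14): d=(0,10) right/bottom  bias=-1
    (7,0)@(15, 1): e=[110,0,-30] → ·  [on edge]
    (6,1)@(13, 3): e=[90,0,-10] → ·  [on edge]
    (5,2)@(11, 5): e=[70,0,10] → █  [on edge]
    (6,2)@(13, 5): e=[74,16,-10] → ·
    (4,3)@(9, 7): e=[50,0,30] → █  [on edge]
    (6,3)@(13, 7): e=[58,32,-10] → ·
    (3,4)@(7, 9): e=[30,0,50] → █  [on edge]
    (6,4)@(13, 9): e=[42,48,-10] → ·
    (2,5)@(5, 11): e=[10,0,70] → █  [on edge]
    (6,5)@(13, 11): e=[26,64,-10] → ·
    (1,6)@(3, 13): e=[-10,0,90] → ·  [on edge]
    (2,6)@(5, 13): e=[-6,16,70] → ·
    (0,7)@(1, 15): e=[-30,0,110] → ·  [on edge]
  covered (12 px):
    · · · · · · · ·
    · · · · · · · ·
    · · · · · █ · ·
    · · · · █ █ · ·
    · · · █ █ █ · ·
    · · █ █ █ █ · ·
    · · · · █ █ · ·
    · · · · · · · ·
    · · · · · · · ·
    · · · · · · · ·
T1:
  2·area = 80
  edge (12, 4)→(4, 12): d=(-8,8) right/bottom  bias=-1
  edge (4, 12)→(4, 2): d=(0,-10) top-left  bias=+0
  edge (4, 2)→(12, 4): d=(8,2) right/bottom  bias=-1
    (7,0)@(15, 1): e=[0,110,-30] → ·  [on edge]
    (2,1)@(5, 3): e=[64,10,6] → █
    (3,1)@(7, 3): e=[48,30,2] → █
    (4,1)@(9, 3): e=[32,50,-2] → ·
    (6,1)@(13, 3): e=[0,90,-10] → ·  [on edge]
    (2,2)@(5, 5): e=[48,10,22] → █
    (4,2)@(9, 5): e=[16,50,14] → █
    (5,2)@(11, 5): e=[0,70,10] → ·  [on edge]
    (2,3)@(5, 7): e=[32,10,38] → █
    (4,3)@(9, 7): e=[0,50,30] → ·  [on edge]
    (2,4)@(5, 9): e=[16,10,54] → █
    (3,4)@(7, 9): e=[0,30,50] → ·  [on edge]
    (2,5)@(5, 11): e=[0,10,70] → ·  [on edge]
    (1,6)@(3, 13): e=[0,-10,90] → ·  [on edge]
    (0,7)@(1, 15): e=[0,-30,110] → ·  [on edge]
  covered (8 px):
    · · · · · · · ·
    · · █ █ · · · ·
    · · █ █ █ · · ·
    · · █ █ · · · ·
    · · █ · · · · ·
    · · · · · · · ·
    · · · · · · · ·
    · · · · · · · ·
    · · · · · · · ·
    · · · · · · · ·

Answer: [10,54,16]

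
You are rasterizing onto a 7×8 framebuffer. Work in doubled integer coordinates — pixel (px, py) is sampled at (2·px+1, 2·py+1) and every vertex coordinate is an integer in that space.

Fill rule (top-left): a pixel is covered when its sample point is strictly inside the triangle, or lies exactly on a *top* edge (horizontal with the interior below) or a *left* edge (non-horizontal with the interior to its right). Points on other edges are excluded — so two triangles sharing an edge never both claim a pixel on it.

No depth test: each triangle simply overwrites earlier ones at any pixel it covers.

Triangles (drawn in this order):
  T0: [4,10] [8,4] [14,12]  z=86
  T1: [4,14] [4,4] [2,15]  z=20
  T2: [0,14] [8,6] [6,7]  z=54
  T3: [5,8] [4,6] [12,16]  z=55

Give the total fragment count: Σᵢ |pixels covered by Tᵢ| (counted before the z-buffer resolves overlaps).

T0:
  2·area = 68
  edge (4, 10)→(8, 4): d=(4,-6) top-left  bias=+0
  edge (8, 4)→(14, 12): d=(6,8) right/bottom  bias=-1
  edge (14, 12)→(4, 10): d=(-10,-2) top-left  bias=+0
    (3,3)@(7, 7): e=[6,26,36] → X
    (4,3)@(9, 7): e=[18,10,40] → X
    (5,3)@(11, 7): e=[30,-6,44] → .
    (2,4)@(5, 9): e=[2,54,12] → X
    (5,4)@(11, 9): e=[38,6,24] → X
    (6,4)@(13, 9): e=[50,-10,28] → .
    (2,5)@(5, 11): e=[10,66,-8] → .
    (3,5)@(7, 11): e=[22,50,-4] → .
    (4,5)@(9, 11): e=[34,34,0] → X  [on edge]
    (6,5)@(13, 11): e=[58,2,8] → X
    (4,6)@(9, 13): e=[42,46,-20] → .
    (5,6)@(11, 13): e=[54,30,-16] → .
  covered (9 px):
    . . . . . . .
    . . . . . . .
    . . . . . . .
    . . . X X . .
    . . X X X X .
    . . . . X X X
    . . . . . . .
    . . . . . . .
T1:
  2·area = 20  (B↔C swapped to make it positive)
  edge (4, 14)→(2, 15): d=(-2,1) right/bottom  bias=-1
  edge (2, 15)→(4, 4): d=(2,-11) top-left  bias=+0
  edge (4, 4)→(4, 14): d=(0,10) right/bottom  bias=-1
    (1,5)@(3, 11): e=[7,3,10] → X
    (2,5)@(5, 11): e=[5,25,-10] → .
    (1,6)@(3, 13): e=[3,7,10] → X
    (2,6)@(5, 13): e=[1,29,-10] → .
    (1,7)@(3, 15): e=[-1,11,10] → .
  covered (2 px):
    . . . . . . .
    . . . . . . .
    . . . . . . .
    . . . . . . .
    . . . . . . .
    . X . . . . .
    . X . . . . .
    . . . . . . .
T2:
  2·area = 8  (B↔C swapped to make it positive)
  edge (0, 14)→(6, 7): d=(6,-7) top-left  bias=+0
  edge (6, 7)→(8, 6): d=(2,-1) top-left  bias=+0
  edge (8, 6)→(0, 14): d=(-8,8) right/bottom  bias=-1
    (6,0)@(13, 1): e=[13,-5,0] → .  [on edge]
    (5,1)@(11, 3): e=[11,-3,0] → .  [on edge]
    (4,2)@(9, 5): e=[9,-1,0] → .  [on edge]
    (3,3)@(7, 7): e=[7,1,0] → .  [on edge]
    (2,4)@(5, 9): e=[5,3,0] → .  [on edge]
    (1,5)@(3, 11): e=[3,5,0] → .  [on edge]
    (0,6)@(1, 13): e=[1,7,0] → .  [on edge]
  covered (0 px):
    . . . . . . .
    . . . . . . .
    . . . . . . .
    . . . . . . .
    . . . . . . .
    . . . . . . .
    . . . . . . .
    . . . . . . .
T3:
  2·area = 6
  edge (5, 8)→(4, 6): d=(-1,-2) top-left  bias=+0
  edge (4, 6)→(12, 16): d=(8,10) right/bottom  bias=-1
  edge (12, 16)→(5, 8): d=(-7,-8) top-left  bias=+0
  covered (0 px):
    . . . . . . .
    . . . . . . .
    . . . . . . .
    . . . . . . .
    . . . . . . .
    . . . . . . .
    . . . . . . .
    . . . . . . .

Result: 11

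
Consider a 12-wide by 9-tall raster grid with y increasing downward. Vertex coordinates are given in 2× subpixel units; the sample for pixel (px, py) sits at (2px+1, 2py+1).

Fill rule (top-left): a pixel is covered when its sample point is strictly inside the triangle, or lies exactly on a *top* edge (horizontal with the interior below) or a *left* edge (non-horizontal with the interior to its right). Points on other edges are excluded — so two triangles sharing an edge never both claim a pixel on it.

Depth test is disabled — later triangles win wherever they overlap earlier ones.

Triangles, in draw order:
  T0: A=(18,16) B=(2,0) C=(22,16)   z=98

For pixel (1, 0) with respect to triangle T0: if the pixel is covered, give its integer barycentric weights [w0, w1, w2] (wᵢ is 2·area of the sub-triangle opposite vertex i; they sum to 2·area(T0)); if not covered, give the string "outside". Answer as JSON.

T0:
  2·area = 64
  edge (18, 16)→(2, 0): d=(-16,-16) top-left  bias=+0
  edge (2, 0)→(22, 16): d=(20,16) right/bottom  bias=-1
  edge (22, 16)→(18, 16): d=(-4,0) right/bottom  bias=-1
    (1,0)@(3, 1): e=[0,4,60] → X  [on edge]
    (2,0)@(5, 1): e=[32,-28,60] → .
    (1,1)@(3, 3): e=[-32,44,52] → .
    (2,1)@(5, 3): e=[0,12,52] → X  [on edge]
    (3,1)@(7, 3): e=[32,-20,52] → .
    (2,2)@(5, 5): e=[-32,52,44] → .
    (3,2)@(7, 5): e=[0,20,44] → X  [on edge]
    (4,2)@(9, 5): e=[32,-12,44] → .
    (3,3)@(7, 7): e=[-32,60,36] → .
    (4,3)@(9, 7): e=[0,28,36] → X  [on edge]
    (5,3)@(11, 7): e=[32,-4,36] → .
    (4,4)@(9, 9): e=[-32,68,28] → .
    (5,4)@(11, 9): e=[0,36,28] → X  [on edge]
    (6,5)@(13, 11): e=[0,44,20] → X  [on edge]
    (7,6)@(15, 13): e=[0,52,12] → X  [on edge]
    (8,7)@(17, 15): e=[0,60,4] → X  [on edge]
    (9,8)@(19, 17): e=[0,68,-4] → .  [on edge]
  covered (12 px):
    . X . . . . . . . . . .
    . . X . . . . . . . . .
    . . . X . . . . . . . .
    . . . . X . . . . . . .
    . . . . . X X . . . . .
    . . . . . . X X . . . .
    . . . . . . . X X . . .
    . . . . . . . . X X . .
    . . . . . . . . . . . .

Final: [4,60,0]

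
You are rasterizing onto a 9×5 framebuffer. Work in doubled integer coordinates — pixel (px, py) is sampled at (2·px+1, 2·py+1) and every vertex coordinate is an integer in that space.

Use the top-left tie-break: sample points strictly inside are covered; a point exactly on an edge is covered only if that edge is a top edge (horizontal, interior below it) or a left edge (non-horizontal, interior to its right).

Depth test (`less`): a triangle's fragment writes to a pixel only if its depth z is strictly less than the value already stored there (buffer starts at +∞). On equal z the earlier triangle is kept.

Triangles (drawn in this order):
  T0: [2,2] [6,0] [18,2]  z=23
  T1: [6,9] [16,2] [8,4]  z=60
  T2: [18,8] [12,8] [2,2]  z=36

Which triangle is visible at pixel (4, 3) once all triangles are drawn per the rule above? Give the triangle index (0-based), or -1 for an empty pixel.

T0:
  2·area = 32
  edge (2, 2)→(6, 0): d=(4,-2) top-left  bias=+0
  edge (6, 0)→(18, 2): d=(12,2) right/bottom  bias=-1
  edge (18, 2)→(2, 2): d=(-16,0) right/bottom  bias=-1
    (2,0)@(5, 1): e=[2,14,16] → █
    (3,0)@(7, 1): e=[6,10,16] → █
    (4,0)@(9, 1): e=[10,6,16] → █
    (5,0)@(11, 1): e=[14,2,16] → █
    (6,0)@(13, 1): e=[18,-2,16] → ·
    (2,1)@(5, 3): e=[10,38,-16] → ·
    (3,1)@(7, 3): e=[14,34,-16] → ·
    (4,1)@(9, 3): e=[18,30,-16] → ·
    (5,1)@(11, 3): e=[22,26,-16] → ·
  covered (4 px):
    · · █ █ █ █ · · ·
    · · · · · · · · ·
    · · · · · · · · ·
    · · · · · · · · ·
    · · · · · · · · ·
T1:
  2·area = 36  (B↔C swapped to make it positive)
  edge (6, 9)→(8, 4): d=(2,-5) top-left  bias=+0
  edge (8, 4)→(16, 2): d=(8,-2) top-left  bias=+0
  edge (16, 2)→(6, 9): d=(-10,7) right/bottom  bias=-1
    (6,1)@(13, 3): e=[23,2,11] → █
    (7,1)@(15, 3): e=[33,6,-3] → ·
    (4,2)@(9, 5): e=[7,10,19] → █
    (5,2)@(11, 5): e=[17,14,5] → █
    (6,2)@(13, 5): e=[27,18,-9] → ·
    (3,3)@(7, 7): e=[1,22,13] → █
    (4,3)@(9, 7): e=[11,26,-1] → ·
    (5,3)@(11, 7): e=[21,30,-15] → ·
    (3,4)@(7, 9): e=[5,38,-7] → ·
  covered (4 px):
    · · · · · · · · ·
    · · · · · · █ · ·
    · · · · █ █ · · ·
    · · · █ · · · · ·
    · · · · · · · · ·
T2:
  2·area = 36
  edge (18, 8)→(12, 8): d=(-6,0) right/bottom  bias=-1
  edge (12, 8)→(2, 2): d=(-10,-6) top-left  bias=+0
  edge (2, 2)→(18, 8): d=(16,6) right/bottom  bias=-1
    (3,2)@(7, 5): e=[18,0,18] → █  [on edge]
    (4,2)@(9, 5): e=[18,12,6] → █
    (5,2)@(11, 5): e=[18,24,-6] → ·
    (3,3)@(7, 7): e=[6,-20,50] → ·
    (4,3)@(9, 7): e=[6,-8,38] → ·
    (5,3)@(11, 7): e=[6,4,26] → █
    (6,3)@(13, 7): e=[6,16,14] → █
    (7,3)@(15, 7): e=[6,28,2] → █
    (8,3)@(17, 7): e=[6,40,-10] → ·
    (5,4)@(11, 9): e=[-6,-16,58] → ·
    (6,4)@(13, 9): e=[-6,-4,46] → ·
    (7,4)@(15, 9): e=[-6,8,34] → ·
  covered (5 px):
    · · · · · · · · ·
    · · · · · · · · ·
    · · · █ █ · · · ·
    · · · · · █ █ █ ·
    · · · · · · · · ·

Z-buffer (winner per pixel, '.' = empty):
  . . 0 0 0 0 . . .
  . . . . . . 1 . .
  . . . 2 2 1 . . .
  . . . 1 . 2 2 2 .
  . . . . . . . . .

Final: -1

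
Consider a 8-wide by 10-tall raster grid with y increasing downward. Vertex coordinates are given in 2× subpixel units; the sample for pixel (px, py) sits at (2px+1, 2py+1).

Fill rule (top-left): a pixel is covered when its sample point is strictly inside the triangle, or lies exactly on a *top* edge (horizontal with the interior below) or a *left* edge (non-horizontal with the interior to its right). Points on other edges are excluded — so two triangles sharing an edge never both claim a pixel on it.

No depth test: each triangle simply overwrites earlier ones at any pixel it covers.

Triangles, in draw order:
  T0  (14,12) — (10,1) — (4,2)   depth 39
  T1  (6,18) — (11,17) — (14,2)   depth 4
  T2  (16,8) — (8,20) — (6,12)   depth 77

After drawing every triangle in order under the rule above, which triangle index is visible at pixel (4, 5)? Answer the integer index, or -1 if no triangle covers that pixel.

T0:
  2·area = 70  (B↔C swapped to make it positive)
  edge (14, 12)→(4, 2): d=(-10,-10) top-left  bias=+0
  edge (4, 2)→(10, 1): d=(6,-1) top-left  bias=+0
  edge (10, 1)→(14, 12): d=(4,11) right/bottom  bias=-1
    (1,0)@(3, 1): e=[0,-7,77] → ·  [on edge]
    (2,1)@(5, 3): e=[0,7,63] → #  [on edge]
    (3,1)@(7, 3): e=[20,9,41] → #
    (4,1)@(9, 3): e=[40,11,19] → #
    (5,1)@(11, 3): e=[60,13,-3] → ·
    (2,2)@(5, 5): e=[-20,19,71] → ·
    (3,2)@(7, 5): e=[0,21,49] → #  [on edge]
    (5,2)@(11, 5): e=[40,25,5] → #
    (6,2)@(13, 5): e=[60,27,-17] → ·
    (3,3)@(7, 7): e=[-20,33,57] → ·
    (4,3)@(9, 7): e=[0,35,35] → #  [on edge]
    (6,3)@(13, 7): e=[40,39,-9] → ·
    (5,4)@(11, 9): e=[0,49,21] → #  [on edge]
    (6,5)@(13, 11): e=[0,63,7] → #  [on edge]
    (7,6)@(15, 13): e=[0,77,-7] → ·  [on edge]
  covered (10 px):
    · · · · · · · ·
    · · # # # · · ·
    · · · # # # · ·
    · · · · # # · ·
    · · · · · # · ·
    · · · · · · # ·
    · · · · · · · ·
    · · · · · · · ·
    · · · · · · · ·
    · · · · · · · ·
T1:
  2·area = 72  (B↔C swapped to make it positive)
  edge (6, 18)→(14, 2): d=(8,-16) top-left  bias=+0
  edge (14, 2)→(11, 17): d=(-3,15) right/bottom  bias=-1
  edge (11, 17)→(6, 18): d=(-5,1) right/bottom  bias=-1
    (6,2)@(13, 5): e=[8,6,58] → #
    (7,2)@(15, 5): e=[40,-24,56] → ·
    (6,3)@(13, 7): e=[24,0,48] → ·  [on edge]
    (5,4)@(11, 9): e=[8,24,40] → #
    (6,4)@(13, 9): e=[40,-6,38] → ·
    (5,5)@(11, 11): e=[24,18,30] → #
    (6,5)@(13, 11): e=[56,-12,28] → ·
    (4,6)@(9, 13): e=[8,42,22] → #
    (6,6)@(13, 13): e=[72,-18,18] → ·
    (4,7)@(9, 15): e=[24,36,12] → #
    (6,7)@(13, 15): e=[88,-24,8] → ·
    (3,8)@(7, 17): e=[8,60,4] → #
    (5,8)@(11, 17): e=[72,0,0] → ·  [on edge]
    (0,9)@(1, 19): e=[-72,144,0] → ·  [on edge]
  covered (9 px):
    · · · · · · · ·
    · · · · · · · ·
    · · · · · · # ·
    · · · · · · · ·
    · · · · · # · ·
    · · · · · # · ·
    · · · · # # · ·
    · · · · # # · ·
    · · · # # · · ·
    · · · · · · · ·
T2:
  2·area = 88
  edge (16, 8)→(8, 20): d=(-8,12) right/bottom  bias=-1
  edge (8, 20)→(6, 12): d=(-2,-8) top-left  bias=+0
  edge (6, 12)→(16, 8): d=(10,-4) top-left  bias=+0
    (7,4)@(15, 9): e=[4,78,6] → #
    (4,5)@(9, 11): e=[60,26,2] → #
    (5,5)@(11, 11): e=[36,42,10] → #
    (6,5)@(13, 11): e=[12,58,18] → #
    (7,5)@(15, 11): e=[-12,74,26] → ·
    (3,6)@(7, 13): e=[68,6,14] → #
    (6,6)@(13, 13): e=[-4,54,38] → ·
    (3,7)@(7, 15): e=[52,2,34] → #
    (6,7)@(13, 15): e=[-20,50,58] → ·
    (3,8)@(7, 17): e=[36,-2,54] → ·
    (4,8)@(9, 17): e=[12,14,62] → #
    (5,8)@(11, 17): e=[-12,30,70] → ·
  covered (11 px):
    · · · · · · · ·
    · · · · · · · ·
    · · · · · · · ·
    · · · · · · · ·
    · · · · · · · #
    · · · · # # # ·
    · · · # # # · ·
    · · · # # # · ·
    · · · · # · · ·
    · · · · · · · ·

Z-buffer (winner per pixel, '.' = empty):
  . . . . . . . .
  . . 0 0 0 . . .
  . . . 0 0 0 1 .
  . . . . 0 0 . .
  . . . . . 1 . 2
  . . . . 2 2 2 .
  . . . 2 2 2 . .
  . . . 2 2 2 . .
  . . . 1 2 . . .
  . . . . . . . .

Result: 2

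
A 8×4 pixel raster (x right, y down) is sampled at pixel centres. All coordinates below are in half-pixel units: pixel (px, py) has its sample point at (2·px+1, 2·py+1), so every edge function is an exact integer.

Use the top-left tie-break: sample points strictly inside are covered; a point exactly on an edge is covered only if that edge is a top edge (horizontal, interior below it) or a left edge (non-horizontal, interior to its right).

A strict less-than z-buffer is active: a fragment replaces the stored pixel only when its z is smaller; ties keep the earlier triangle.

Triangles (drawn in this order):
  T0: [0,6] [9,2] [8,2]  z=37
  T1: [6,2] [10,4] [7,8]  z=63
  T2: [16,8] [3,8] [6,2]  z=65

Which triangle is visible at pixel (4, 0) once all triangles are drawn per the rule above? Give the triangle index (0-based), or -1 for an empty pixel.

T0:
  2·area = 4  (B↔C swapped to make it positive)
  edge (0, 6)→(8, 2): d=(8,-4) top-left  bias=+0
  edge (8, 2)→(9, 2): d=(1,0) top-left  bias=+0
  edge (9, 2)→(0, 6): d=(-9,4) right/bottom  bias=-1
  covered (0 px):
    . . . . . . . .
    . . . . . . . .
    . . . . . . . .
    . . . . . . . .
T1:
  2·area = 22
  edge (6, 2)→(10, 4): d=(4,2) right/bottom  bias=-1
  edge (10, 4)→(7, 8): d=(-3,4) right/bottom  bias=-1
  edge (7, 8)→(6, 2): d=(-1,-6) top-left  bias=+0
    (3,1)@(7, 3): e=[2,15,5] → X
    (4,1)@(9, 3): e=[-2,7,17] → .
    (3,2)@(7, 5): e=[10,9,3] → X
    (4,2)@(9, 5): e=[6,1,15] → X
    (5,2)@(11, 5): e=[2,-7,27] → .
    (3,3)@(7, 7): e=[18,3,1] → X
    (4,3)@(9, 7): e=[14,-5,13] → .
  covered (4 px):
    . . . . . . . .
    . . . X . . . .
    . . . X X . . .
    . . . X . . . .
T2:
  2·area = 78
  edge (16, 8)→(3, 8): d=(-13,0) right/bottom  bias=-1
  edge (3, 8)→(6, 2): d=(3,-6) top-left  bias=+0
  edge (6, 2)→(16, 8): d=(10,6) right/bottom  bias=-1
    (3,1)@(7, 3): e=[65,9,4] → X
    (4,1)@(9, 3): e=[65,21,-8] → .
    (2,2)@(5, 5): e=[39,3,36] → X
    (4,2)@(9, 5): e=[39,27,12] → X
    (5,2)@(11, 5): e=[39,39,0] → .  [on edge]
    (2,3)@(5, 7): e=[13,9,56] → X
    (5,3)@(11, 7): e=[13,45,20] → X
    (6,3)@(13, 7): e=[13,57,8] → X
    (7,3)@(15, 7): e=[13,69,-4] → .
  covered (9 px):
    . . . . . . . .
    . . . X . . . .
    . . X X X . . .
    . . X X X X X .

Z-buffer (winner per pixel, '.' = empty):
  . . . . . . . .
  . . . 1 . . . .
  . . 2 1 1 . . .
  . . 2 1 2 2 2 .

Answer: -1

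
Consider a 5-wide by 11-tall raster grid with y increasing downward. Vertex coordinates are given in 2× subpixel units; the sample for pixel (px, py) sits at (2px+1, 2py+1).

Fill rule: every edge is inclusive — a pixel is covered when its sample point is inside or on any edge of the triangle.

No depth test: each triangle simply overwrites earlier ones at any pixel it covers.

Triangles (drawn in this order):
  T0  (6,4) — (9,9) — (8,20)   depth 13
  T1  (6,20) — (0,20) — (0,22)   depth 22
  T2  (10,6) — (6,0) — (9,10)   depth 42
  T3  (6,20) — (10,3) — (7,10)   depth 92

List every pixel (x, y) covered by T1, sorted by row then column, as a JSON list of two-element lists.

T0:
  2·area = 38
  edge (6, 4)→(9, 9): d=(3,5) inclusive
  edge (9, 9)→(8, 20): d=(-1,11) inclusive
  edge (8, 20)→(6, 4): d=(-2,-16) inclusive
    (3,3)@(7, 7): e=[4,24,10] → #
    (4,3)@(9, 7): e=[-6,2,42] → ·
    (3,4)@(7, 9): e=[10,22,6] → #
    (4,4)@(9, 9): e=[0,0,38] → #  [on edge]
    (3,5)@(7, 11): e=[16,20,2] → #
    (4,5)@(9, 11): e=[6,-2,34] → ·
    (3,6)@(7, 13): e=[22,18,-2] → ·
  covered (4 px):
    · · · · ·
    · · · · ·
    · · · · ·
    · · · # ·
    · · · # #
    · · · # ·
    · · · · ·
    · · · · ·
    · · · · ·
    · · · · ·
    · · · · ·
T1:
  2·area = 12  (B↔C swapped to make it positive)
  edge (6, 20)→(0, 22): d=(-6,2) inclusive
  edge (0, 22)→(0, 20): d=(0,-2) inclusive
  edge (0, 20)→(6, 20): d=(6,0) inclusive
    (4,9)@(9, 19): e=[0,18,-6] → ·  [on edge]
    (0,10)@(1, 21): e=[4,2,6] → #
    (1,10)@(3, 21): e=[0,6,6] → #  [on edge]
    (2,10)@(5, 21): e=[-4,10,6] → ·
  covered (2 px):
    · · · · ·
    · · · · ·
    · · · · ·
    · · · · ·
    · · · · ·
    · · · · ·
    · · · · ·
    · · · · ·
    · · · · ·
    · · · · ·
    # # · · ·
T2:
  2·area = 22  (B↔C swapped to make it positive)
  edge (10, 6)→(9, 10): d=(-1,4) inclusive
  edge (9, 10)→(6, 0): d=(-3,-10) inclusive
  edge (6, 0)→(10, 6): d=(4,6) inclusive
    (3,1)@(7, 3): e=[15,1,6] → #
    (4,1)@(9, 3): e=[7,21,-6] → ·
    (3,2)@(7, 5): e=[13,-5,14] → ·
    (4,2)@(9, 5): e=[5,15,2] → #
    (4,3)@(9, 7): e=[3,9,10] → #
    (4,4)@(9, 9): e=[1,3,18] → #
    (4,5)@(9, 11): e=[-1,-3,26] → ·
  covered (4 px):
    · · · · ·
    · · · # ·
    · · · · #
    · · · · #
    · · · · #
    · · · · ·
    · · · · ·
    · · · · ·
    · · · · ·
    · · · · ·
    · · · · ·
T3:
  2·area = 23  (B↔C swapped to make it positive)
  edge (6, 20)→(7, 10): d=(1,-10) inclusive
  edge (7, 10)→(10, 3): d=(3,-7) inclusive
  edge (10, 3)→(6, 20): d=(-4,17) inclusive
    (4,3)@(9, 7): e=[17,5,1] → #
    (4,4)@(9, 9): e=[19,11,-7] → ·
    (3,5)@(7, 11): e=[1,3,19] → #
    (4,5)@(9, 11): e=[21,17,-15] → ·
    (3,6)@(7, 13): e=[3,9,11] → #
    (4,6)@(9, 13): e=[23,23,-23] → ·
    (3,7)@(7, 15): e=[5,15,3] → #
    (4,7)@(9, 15): e=[25,29,-31] → ·
    (3,8)@(7, 17): e=[7,21,-5] → ·
  covered (4 px):
    · · · · ·
    · · · · ·
    · · · · ·
    · · · · #
    · · · · ·
    · · · # ·
    · · · # ·
    · · · # ·
    · · · · ·
    · · · · ·
    · · · · ·

Answer: [[0,10],[1,10]]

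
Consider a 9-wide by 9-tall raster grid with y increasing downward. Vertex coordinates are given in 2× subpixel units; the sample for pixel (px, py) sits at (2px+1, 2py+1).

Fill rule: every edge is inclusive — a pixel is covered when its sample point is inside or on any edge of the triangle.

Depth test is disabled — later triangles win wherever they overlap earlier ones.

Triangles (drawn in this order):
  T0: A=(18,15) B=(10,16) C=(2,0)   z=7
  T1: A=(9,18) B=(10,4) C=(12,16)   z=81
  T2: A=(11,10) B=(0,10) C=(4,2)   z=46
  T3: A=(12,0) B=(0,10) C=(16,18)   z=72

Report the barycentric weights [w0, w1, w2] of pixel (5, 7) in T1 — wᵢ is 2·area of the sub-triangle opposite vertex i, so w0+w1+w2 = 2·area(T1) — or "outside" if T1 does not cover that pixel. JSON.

T0:
  2·area = 136
  edge (18, 15)→(10, 16): d=(-8,1) inclusive
  edge (10, 16)→(2, 0): d=(-8,-16) inclusive
  edge (2, 0)→(18, 15): d=(16,15) inclusive
    (1,0)@(3, 1): e=[127,8,1] → #
    (2,0)@(5, 1): e=[125,40,-29] → ·
    (1,1)@(3, 3): e=[111,-8,33] → ·
    (2,1)@(5, 3): e=[109,24,3] → #
    (3,1)@(7, 3): e=[107,56,-27] → ·
    (2,2)@(5, 5): e=[93,8,35] → #
    (3,2)@(7, 5): e=[91,40,5] → #
    (4,2)@(9, 5): e=[89,72,-25] → ·
    (2,3)@(5, 7): e=[77,-8,67] → ·
    (3,3)@(7, 7): e=[75,24,37] → #
    (4,3)@(9, 7): e=[73,56,7] → #
    (5,3)@(11, 7): e=[71,88,-23] → ·
  covered (20 px):
    · # · · · · · · ·
    · · # · · · · · ·
    · · # # · · · · ·
    · · · # # · · · ·
    · · · # # # · · ·
    · · · · # # # · ·
    · · · · # # # # ·
    · · · · · # # # #
    · · · · · · · · ·
T1:
  2·area = 40
  edge (9, 18)→(10, 4): d=(1,-14) inclusive
  edge (10, 4)→(12, 16): d=(2,12) inclusive
  edge (12, 16)→(9, 18): d=(-3,2) inclusive
    (5,5)@(11, 11): e=[21,2,17] → #
    (6,5)@(13, 11): e=[49,-22,13] → ·
    (5,6)@(11, 13): e=[23,6,11] → #
    (6,6)@(13, 13): e=[51,-18,7] → ·
    (5,7)@(11, 15): e=[25,10,5] → #
    (6,7)@(13, 15): e=[53,-14,1] → ·
    (5,8)@(11, 17): e=[27,14,-1] → ·
  covered (3 px):
    · · · · · · · · ·
    · · · · · · · · ·
    · · · · · · · · ·
    · · · · · · · · ·
    · · · · · · · · ·
    · · · · · # · · ·
    · · · · · # · · ·
    · · · · · # · · ·
    · · · · · · · · ·
T2:
  2·area = 88
  edge (11, 10)→(0, 10): d=(-11,0) inclusive
  edge (0, 10)→(4, 2): d=(4,-8) inclusive
  edge (4, 2)→(11, 10): d=(7,8) inclusive
    (1,2)@(3, 5): e=[55,4,29] → #
    (2,2)@(5, 5): e=[55,20,13] → #
    (3,2)@(7, 5): e=[55,36,-3] → ·
    (1,3)@(3, 7): e=[33,12,43] → #
    (3,3)@(7, 7): e=[33,44,11] → #
    (4,3)@(9, 7): e=[33,60,-5] → ·
    (0,4)@(1, 9): e=[11,4,73] → #
    (4,4)@(9, 9): e=[11,68,9] → #
    (5,4)@(11, 9): e=[11,84,-7] → ·
    (0,5)@(1, 11): e=[-11,12,87] → ·
    (1,5)@(3, 11): e=[-11,28,71] → ·
    (2,5)@(5, 11): e=[-11,44,55] → ·
  covered (10 px):
    · · · · · · · · ·
    · · · · · · · · ·
    · # # · · · · · ·
    · # # # · · · · ·
    # # # # # · · · ·
    · · · · · · · · ·
    · · · · · · · · ·
    · · · · · · · · ·
    · · · · · · · · ·
T3:
  2·area = 256  (B↔C swapped to make it positive)
  edge (12, 0)→(16, 18): d=(4,18) inclusive
  edge (16, 18)→(0, 10): d=(-16,-8) inclusive
  edge (0, 10)→(12, 0): d=(12,-10) inclusive
    (5,0)@(11, 1): e=[22,232,2] → #
    (6,0)@(13, 1): e=[-14,248,22] → ·
    (4,1)@(9, 3): e=[66,184,6] → #
    (6,1)@(13, 3): e=[-6,216,46] → ·
    (3,2)@(7, 5): e=[110,136,10] → #
    (6,2)@(13, 5): e=[2,184,70] → #
    (7,2)@(15, 5): e=[-34,200,90] → ·
    (2,3)@(5, 7): e=[154,88,14] → #
    (7,3)@(15, 7): e=[-26,168,114] → ·
    (1,4)@(3, 9): e=[198,40,18] → #
    (7,4)@(15, 9): e=[-18,136,138] → ·
    (1,5)@(3, 11): e=[206,8,42] → #
  covered (32 px):
    · · · · · # · · ·
    · · · · # # · · ·
    · · · # # # # · ·
    · · # # # # # · ·
    · # # # # # # · ·
    · # # # # # # · ·
    · · · # # # # · ·
    · · · · · # # # ·
    · · · · · · · # ·

Answer: [10,5,25]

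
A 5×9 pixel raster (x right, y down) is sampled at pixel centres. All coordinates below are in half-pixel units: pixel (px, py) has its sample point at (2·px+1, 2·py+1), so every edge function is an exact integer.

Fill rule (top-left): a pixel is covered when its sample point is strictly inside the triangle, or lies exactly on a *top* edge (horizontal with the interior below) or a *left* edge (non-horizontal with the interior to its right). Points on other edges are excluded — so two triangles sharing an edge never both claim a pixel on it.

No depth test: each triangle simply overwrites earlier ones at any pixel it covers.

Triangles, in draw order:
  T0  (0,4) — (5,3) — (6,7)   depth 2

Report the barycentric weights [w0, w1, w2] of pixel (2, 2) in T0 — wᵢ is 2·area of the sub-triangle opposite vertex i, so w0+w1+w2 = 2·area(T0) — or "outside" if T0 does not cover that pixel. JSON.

T0:
  2·area = 21
  edge (0, 4)→(5, 3): d=(5,-1) top-left  bias=+0
  edge (5, 3)→(6, 7): d=(1,4) right/bottom  bias=-1
  edge (6, 7)→(0, 4): d=(-6,-3) top-left  bias=+0
    (2,1)@(5, 3): e=[0,0,21] → ·  [on edge]
    (1,2)@(3, 5): e=[8,10,3] → #
    (2,2)@(5, 5): e=[10,2,9] → #
    (3,2)@(7, 5): e=[12,-6,15] → ·
    (1,3)@(3, 7): e=[18,12,-9] → ·
    (2,3)@(5, 7): e=[20,4,-3] → ·
    (3,5)@(7, 11): e=[42,0,-21] → ·  [on edge]
  covered (2 px):
    · · · · ·
    · · · · ·
    · # # · ·
    · · · · ·
    · · · · ·
    · · · · ·
    · · · · ·
    · · · · ·
    · · · · ·

Final: [2,9,10]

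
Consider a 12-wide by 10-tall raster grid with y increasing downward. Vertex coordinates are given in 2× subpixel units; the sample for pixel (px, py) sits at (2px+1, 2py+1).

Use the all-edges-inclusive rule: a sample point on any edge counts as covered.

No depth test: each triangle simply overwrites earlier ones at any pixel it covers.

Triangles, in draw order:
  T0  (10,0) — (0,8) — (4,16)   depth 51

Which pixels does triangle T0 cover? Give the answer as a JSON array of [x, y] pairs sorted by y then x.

T0:
  2·area = 112  (B↔C swapped to make it positive)
  edge (10, 0)→(4, 16): d=(-6,16) inclusive
  edge (4, 16)→(0, 8): d=(-4,-8) inclusive
  edge (0, 8)→(10, 0): d=(10,-8) inclusive
    (4,0)@(9, 1): e=[10,100,2] → #
    (5,0)@(11, 1): e=[-22,116,18] → ·
    (3,1)@(7, 3): e=[30,76,6] → #
    (4,1)@(9, 3): e=[-2,92,22] → ·
    (2,2)@(5, 5): e=[50,52,10] → #
    (4,2)@(9, 5): e=[-14,84,42] → ·
    (1,3)@(3, 7): e=[70,28,14] → #
    (4,3)@(9, 7): e=[-26,76,62] → ·
    (0,4)@(1, 9): e=[90,4,18] → #
    (3,4)@(7, 9): e=[-6,52,66] → ·
    (0,5)@(1, 11): e=[78,-4,38] → ·
    (1,5)@(3, 11): e=[46,12,54] → #
  covered (14 px):
    · · · · # · · · · · · ·
    · · · # · · · · · · · ·
    · · # # · · · · · · · ·
    · # # # · · · · · · · ·
    # # # · · · · · · · · ·
    · # # · · · · · · · · ·
    · # # · · · · · · · · ·
    · · · · · · · · · · · ·
    · · · · · · · · · · · ·
    · · · · · · · · · · · ·

Answer: [[4,0],[3,1],[2,2],[3,2],[1,3],[2,3],[3,3],[0,4],[1,4],[2,4],[1,5],[2,5],[1,6],[2,6]]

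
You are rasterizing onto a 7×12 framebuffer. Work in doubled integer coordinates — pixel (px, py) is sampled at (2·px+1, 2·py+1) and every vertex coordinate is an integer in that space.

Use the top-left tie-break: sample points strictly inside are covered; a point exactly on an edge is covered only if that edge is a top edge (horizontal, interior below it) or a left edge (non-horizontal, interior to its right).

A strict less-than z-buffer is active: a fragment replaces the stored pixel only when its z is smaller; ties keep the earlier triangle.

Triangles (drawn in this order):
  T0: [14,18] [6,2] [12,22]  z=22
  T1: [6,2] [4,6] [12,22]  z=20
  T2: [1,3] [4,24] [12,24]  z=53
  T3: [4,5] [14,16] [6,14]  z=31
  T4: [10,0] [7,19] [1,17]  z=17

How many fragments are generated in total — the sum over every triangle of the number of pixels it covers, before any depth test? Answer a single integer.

T0:
  2·area = 64  (B↔C swapped to make it positive)
  edge (14, 18)→(12, 22): d=(-2,4) right/bottom  bias=-1
  edge (12, 22)→(6, 2): d=(-6,-20) top-left  bias=+0
  edge (6, 2)→(14, 18): d=(8,16) right/bottom  bias=-1
    (3,2)@(7, 5): e=[54,2,8] → X
    (4,2)@(9, 5): e=[46,42,-24] → .
    (3,3)@(7, 7): e=[50,-10,24] → .
    (4,4)@(9, 9): e=[38,18,8] → X
    (5,4)@(11, 9): e=[30,58,-24] → .
    (4,5)@(9, 11): e=[34,6,24] → X
    (5,5)@(11, 11): e=[26,46,-8] → .
    (4,6)@(9, 13): e=[30,-6,40] → .
    (5,6)@(11, 13): e=[22,34,8] → X
    (6,6)@(13, 13): e=[14,74,-24] → .
    (5,7)@(11, 15): e=[18,22,24] → X
    (6,7)@(13, 15): e=[10,62,-8] → .
  covered (8 px):
    . . . . . . .
    . . . . . . .
    . . . X . . .
    . . . . . . .
    . . . . X . .
    . . . . X . .
    . . . . . X .
    . . . . . X .
    . . . . . X X
    . . . . . . X
    . . . . . . .
    . . . . . . .
T1:
  2·area = 64  (B↔C swapped to make it positive)
  edge (6, 2)→(12, 22): d=(6,20) right/bottom  bias=-1
  edge (12, 22)→(4, 6): d=(-8,-16) top-left  bias=+0
  edge (4, 6)→(6, 2): d=(2,-4) top-left  bias=+0
    (2,2)@(5, 5): e=[38,24,2] → X
    (3,2)@(7, 5): e=[-2,56,10] → .
    (2,3)@(5, 7): e=[50,8,6] → X
    (3,3)@(7, 7): e=[10,40,14] → X
    (4,3)@(9, 7): e=[-30,72,22] → .
    (2,4)@(5, 9): e=[62,-8,10] → .
    (3,4)@(7, 9): e=[22,24,18] → X
    (4,4)@(9, 9): e=[-18,56,26] → .
    (3,5)@(7, 11): e=[34,8,22] → X
    (4,5)@(9, 11): e=[-6,40,30] → .
    (3,6)@(7, 13): e=[46,-8,26] → .
    (4,6)@(9, 13): e=[6,24,34] → X
  covered (8 px):
    . . . . . . .
    . . . . . . .
    . . X . . . .
    . . X X . . .
    . . . X . . .
    . . . X . . .
    . . . . X . .
    . . . . X . .
    . . . . . . .
    . . . . . X .
    . . . . . . .
    . . . . . . .
T2:
  2·area = 168  (B↔C swapped to make it positive)
  edge (1, 3)→(12, 24): d=(11,21) right/bottom  bias=-1
  edge (12, 24)→(4, 24): d=(-8,0) right/bottom  bias=-1
  edge (4, 24)→(1, 3): d=(-3,-21) top-left  bias=+0
    (0,1)@(1, 3): e=[0,168,0] → .  [on edge]
    (1,3)@(3, 7): e=[2,136,30] → X
    (2,3)@(5, 7): e=[-40,136,72] → .
    (1,4)@(3, 9): e=[24,120,24] → X
    (2,4)@(5, 9): e=[-18,120,66] → .
    (1,5)@(3, 11): e=[46,104,18] → X
    (2,5)@(5, 11): e=[4,104,60] → X
    (3,5)@(7, 11): e=[-38,104,102] → .
    (1,6)@(3, 13): e=[68,88,12] → X
    (3,6)@(7, 13): e=[-16,88,96] → .
    (1,7)@(3, 15): e=[90,72,6] → X
    (3,7)@(7, 15): e=[6,72,90] → X
    (1,8)@(3, 17): e=[112,56,0] → X  [on edge]
  covered (22 px):
    . . . . . . .
    . . . . . . .
    . . . . . . .
    . X . . . . .
    . X . . . . .
    . X X . . . .
    . X X . . . .
    . X X X . . .
    . X X X . . .
    . . X X X . .
    . . X X X . .
    . . X X X X .
T3:
  2·area = 68
  edge (4, 5)→(14, 16): d=(10,11) right/bottom  bias=-1
  edge (14, 16)→(6, 14): d=(-8,-2) top-left  bias=+0
  edge (6, 14)→(4, 5): d=(-2,-9) top-left  bias=+0
    (2,3)@(5, 7): e=[9,54,5] → X
    (3,3)@(7, 7): e=[-13,58,23] → .
    (2,4)@(5, 9): e=[29,38,1] → X
    (3,4)@(7, 9): e=[7,42,19] → X
    (4,4)@(9, 9): e=[-15,46,37] → .
    (2,5)@(5, 11): e=[49,22,-3] → .
    (3,5)@(7, 11): e=[27,26,15] → X
    (4,5)@(9, 11): e=[5,30,33] → X
    (5,5)@(11, 11): e=[-17,34,51] → .
    (3,6)@(7, 13): e=[47,10,11] → X
    (5,6)@(11, 13): e=[3,18,47] → X
    (6,6)@(13, 13): e=[-19,22,65] → .
  covered (10 px):
    . . . . . . .
    . . . . . . .
    . . . . . . .
    . . X . . . .
    . . X X . . .
    . . . X X . .
    . . . X X X .
    . . . . . X X
    . . . . . . .
    . . . . . . .
    . . . . . . .
    . . . . . . .
T4:
  2·area = 120
  edge (10, 0)→(7, 19): d=(-3,19) right/bottom  bias=-1
  edge (7, 19)→(1, 17): d=(-6,-2) top-left  bias=+0
  edge (1, 17)→(10, 0): d=(9,-17) top-left  bias=+0
    (4,1)@(9, 3): e=[10,100,10] → X
    (5,1)@(11, 3): e=[-28,104,44] → .
    (4,2)@(9, 5): e=[4,88,28] → X
    (5,2)@(11, 5): e=[-34,92,62] → .
    (3,3)@(7, 7): e=[36,72,12] → X
    (4,3)@(9, 7): e=[-2,76,46] → .
    (3,4)@(7, 9): e=[30,60,30] → X
    (4,4)@(9, 9): e=[-8,64,64] → .
    (2,5)@(5, 11): e=[62,44,14] → X
    (4,5)@(9, 11): e=[-14,52,82] → .
    (2,6)@(5, 13): e=[56,32,32] → X
    (4,6)@(9, 13): e=[-20,40,100] → .
    (0,8)@(1, 17): e=[120,0,0] → X  [on edge]
    (3,9)@(7, 19): e=[0,0,120] → .  [on edge]
    (6,10)@(13, 21): e=[-120,0,240] → .  [on edge]
  covered (15 px):
    . . . . . . .
    . . . . X . .
    . . . . X . .
    . . . X . . .
    . . . X . . .
    . . X X . . .
    . . X X . . .
    . X X X . . .
    X X X X . . .
    . . . . . . .
    . . . . . . .
    . . . . . . .

Result: 63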